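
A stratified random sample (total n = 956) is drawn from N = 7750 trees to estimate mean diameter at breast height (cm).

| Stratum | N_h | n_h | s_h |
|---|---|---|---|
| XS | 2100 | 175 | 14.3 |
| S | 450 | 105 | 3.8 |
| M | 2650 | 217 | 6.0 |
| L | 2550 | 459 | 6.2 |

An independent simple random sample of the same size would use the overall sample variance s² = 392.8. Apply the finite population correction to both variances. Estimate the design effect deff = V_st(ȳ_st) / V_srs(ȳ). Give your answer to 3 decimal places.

V̂(ȳ_st) = Σ W_h² (1 − n_h/N_h) s_h²/n_h, with W_h = N_h/N and N = 7750:
  stratum XS: (2100/7750)²·(1 − 175/2100)·14.3²/175 = 0.0786467
  stratum S: (450/7750)²·(1 − 105/450)·3.8²/105 = 0.000355473
  stratum M: (2650/7750)²·(1 − 217/2650)·6.0²/217 = 0.0178085
  stratum L: (2550/7750)²·(1 − 459/2550)·6.2²/459 = 0.00743467
V_st = 0.104245
V_srs = (1 − 956/7750)·392.8/956 = 0.360195
deff = V_st / V_srs = 0.104245/0.360195 = 0.2894

deff ≈ 0.289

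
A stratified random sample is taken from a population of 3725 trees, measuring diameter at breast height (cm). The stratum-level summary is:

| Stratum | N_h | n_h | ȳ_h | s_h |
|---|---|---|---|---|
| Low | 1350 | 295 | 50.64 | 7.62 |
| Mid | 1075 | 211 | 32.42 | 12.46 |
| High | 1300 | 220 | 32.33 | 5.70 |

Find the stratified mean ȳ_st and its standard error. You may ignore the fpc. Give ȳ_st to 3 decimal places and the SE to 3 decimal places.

ȳ_st ≈ 38.992, SE ≈ 0.324

ȳ_st = Σ W_h ȳ_h = (1350·50.64 + 1075·32.42 + 1300·32.33)/3725 = 38.99181
V̂(ȳ_st) = Σ W_h² s_h²/n_h, with W_h = N_h/N and N = 3725:
  stratum Low: (1350/3725)²·7.62²/295 = 0.0258525
  stratum Mid: (1075/3725)²·12.46²/211 = 0.0612799
  stratum High: (1300/3725)²·5.70²/220 = 0.0179871
V̂(ȳ_st) = 0.10512
SE(ȳ_st) = √0.10512 = 0.324221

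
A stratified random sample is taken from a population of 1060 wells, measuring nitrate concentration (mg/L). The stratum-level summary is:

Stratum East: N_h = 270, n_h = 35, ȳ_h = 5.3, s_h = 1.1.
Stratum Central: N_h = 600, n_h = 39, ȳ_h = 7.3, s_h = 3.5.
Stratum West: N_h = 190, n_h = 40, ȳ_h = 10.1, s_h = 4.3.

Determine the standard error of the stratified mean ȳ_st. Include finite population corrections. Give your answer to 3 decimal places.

SE(ȳ_st) ≈ 0.328

V̂(ȳ_st) = Σ W_h² (1 − n_h/N_h) s_h²/n_h, with W_h = N_h/N and N = 1060:
  stratum East: (270/1060)²·(1 − 35/270)·1.1²/35 = 0.00195226
  stratum Central: (600/1060)²·(1 − 39/600)·3.5²/39 = 0.0940966
  stratum West: (190/1060)²·(1 − 40/190)·4.3²/40 = 0.0117249
V̂(ȳ_st) = 0.107774
SE(ȳ_st) = √0.107774 = 0.328289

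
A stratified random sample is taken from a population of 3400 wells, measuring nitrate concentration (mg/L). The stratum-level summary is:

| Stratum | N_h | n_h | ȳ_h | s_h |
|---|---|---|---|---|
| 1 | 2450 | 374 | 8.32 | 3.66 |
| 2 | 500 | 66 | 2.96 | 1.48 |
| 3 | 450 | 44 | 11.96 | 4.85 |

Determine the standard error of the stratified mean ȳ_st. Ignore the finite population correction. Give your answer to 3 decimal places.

V̂(ȳ_st) = Σ W_h² s_h²/n_h, with W_h = N_h/N and N = 3400:
  stratum 1: (2450/3400)²·3.66²/374 = 0.0185979
  stratum 2: (500/3400)²·1.48²/66 = 0.000717731
  stratum 3: (450/3400)²·4.85²/44 = 0.00936479
V̂(ȳ_st) = 0.0286805
SE(ȳ_st) = √0.0286805 = 0.169353

SE(ȳ_st) ≈ 0.169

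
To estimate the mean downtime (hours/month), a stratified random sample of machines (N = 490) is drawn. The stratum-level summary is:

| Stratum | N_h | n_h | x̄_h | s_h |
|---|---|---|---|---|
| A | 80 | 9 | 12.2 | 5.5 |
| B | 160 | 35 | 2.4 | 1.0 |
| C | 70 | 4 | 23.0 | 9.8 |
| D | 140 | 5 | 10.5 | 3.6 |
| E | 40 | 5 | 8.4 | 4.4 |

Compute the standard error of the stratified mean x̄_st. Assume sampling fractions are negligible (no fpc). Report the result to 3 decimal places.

SE(x̄_st) ≈ 0.906

V̂(x̄_st) = Σ W_h² s_h²/n_h, with W_h = N_h/N and N = 490:
  stratum A: (80/490)²·5.5²/9 = 0.0895923
  stratum B: (160/490)²·1.0²/35 = 0.00304635
  stratum C: (70/490)²·9.8²/4 = 0.49
  stratum D: (140/490)²·3.6²/5 = 0.211592
  stratum E: (40/490)²·4.4²/5 = 0.0258026
V̂(x̄_st) = 0.820033
SE(x̄_st) = √0.820033 = 0.905557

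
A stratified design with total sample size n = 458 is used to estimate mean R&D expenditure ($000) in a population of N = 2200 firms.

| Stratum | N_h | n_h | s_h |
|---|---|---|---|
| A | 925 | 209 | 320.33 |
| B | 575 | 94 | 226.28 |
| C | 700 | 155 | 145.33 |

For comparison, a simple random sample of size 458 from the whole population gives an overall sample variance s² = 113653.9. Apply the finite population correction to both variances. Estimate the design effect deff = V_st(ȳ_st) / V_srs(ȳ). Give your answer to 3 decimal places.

V̂(ȳ_st) = Σ W_h² (1 − n_h/N_h) s_h²/n_h, with W_h = N_h/N and N = 2200:
  stratum A: (925/2200)²·(1 − 209/925)·320.33²/209 = 67.1828
  stratum B: (575/2200)²·(1 − 94/575)·226.28²/94 = 31.1266
  stratum C: (700/2200)²·(1 − 155/700)·145.33²/155 = 10.7406
V_st = 109.05
V_srs = (1 − 458/2200)·113653.9/458 = 196.492
deff = V_st / V_srs = 109.05/196.492 = 0.5550

deff ≈ 0.555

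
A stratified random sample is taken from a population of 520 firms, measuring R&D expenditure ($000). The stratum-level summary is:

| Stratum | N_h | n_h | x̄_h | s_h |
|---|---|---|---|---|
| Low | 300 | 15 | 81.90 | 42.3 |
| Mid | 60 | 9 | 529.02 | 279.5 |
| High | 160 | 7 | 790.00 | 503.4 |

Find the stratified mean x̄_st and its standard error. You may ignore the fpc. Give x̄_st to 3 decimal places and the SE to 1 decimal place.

x̄_st = Σ W_h x̄_h = (300·81.90 + 60·529.02 + 160·790.00)/520 = 351.36769
V̂(x̄_st) = Σ W_h² s_h²/n_h, with W_h = N_h/N and N = 520:
  stratum Low: (300/520)²·42.3²/15 = 39.7032
  stratum Mid: (60/520)²·279.5²/9 = 115.563
  stratum High: (160/520)²·503.4²/7 = 3427.38
V̂(x̄_st) = 3582.64
SE(x̄_st) = √3582.64 = 59.8552

x̄_st ≈ 351.368, SE ≈ 59.9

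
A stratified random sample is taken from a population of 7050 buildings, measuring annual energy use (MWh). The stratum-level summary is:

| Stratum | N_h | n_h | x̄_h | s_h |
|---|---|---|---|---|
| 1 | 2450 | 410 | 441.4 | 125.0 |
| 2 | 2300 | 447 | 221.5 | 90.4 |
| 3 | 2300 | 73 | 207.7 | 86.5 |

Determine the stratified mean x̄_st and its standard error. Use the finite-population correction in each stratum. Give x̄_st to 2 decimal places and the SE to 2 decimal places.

x̄_st ≈ 293.42, SE ≈ 4.00

x̄_st = Σ W_h x̄_h = (2450·441.4 + 2300·221.5 + 2300·207.7)/7050 = 293.41702
V̂(x̄_st) = Σ W_h² (1 − n_h/N_h) s_h²/n_h, with W_h = N_h/N and N = 7050:
  stratum 1: (2450/7050)²·(1 − 410/2450)·125.0²/410 = 3.83225
  stratum 2: (2300/7050)²·(1 − 447/2300)·90.4²/447 = 1.56767
  stratum 3: (2300/7050)²·(1 − 73/2300)·86.5²/73 = 10.5628
V̂(x̄_st) = 15.9627
SE(x̄_st) = √15.9627 = 3.99534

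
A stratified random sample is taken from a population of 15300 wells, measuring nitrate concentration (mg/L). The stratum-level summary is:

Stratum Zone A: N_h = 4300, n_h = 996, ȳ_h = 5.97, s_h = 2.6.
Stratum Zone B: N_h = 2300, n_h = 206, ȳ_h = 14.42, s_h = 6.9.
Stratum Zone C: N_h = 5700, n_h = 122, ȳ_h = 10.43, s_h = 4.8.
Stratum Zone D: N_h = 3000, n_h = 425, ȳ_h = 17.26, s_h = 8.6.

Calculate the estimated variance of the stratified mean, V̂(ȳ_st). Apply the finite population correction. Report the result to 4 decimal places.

V̂(ȳ_st) ≈ 0.0366

V̂(ȳ_st) = Σ W_h² (1 − n_h/N_h) s_h²/n_h, with W_h = N_h/N and N = 15300:
  stratum Zone A: (4300/15300)²·(1 − 996/4300)·2.6²/996 = 0.00041192
  stratum Zone B: (2300/15300)²·(1 − 206/2300)·6.9²/206 = 0.00475502
  stratum Zone C: (5700/15300)²·(1 − 122/5700)·4.8²/122 = 0.0256503
  stratum Zone D: (3000/15300)²·(1 − 425/3000)·8.6²/425 = 0.0057428
V̂(ȳ_st) = 0.0365601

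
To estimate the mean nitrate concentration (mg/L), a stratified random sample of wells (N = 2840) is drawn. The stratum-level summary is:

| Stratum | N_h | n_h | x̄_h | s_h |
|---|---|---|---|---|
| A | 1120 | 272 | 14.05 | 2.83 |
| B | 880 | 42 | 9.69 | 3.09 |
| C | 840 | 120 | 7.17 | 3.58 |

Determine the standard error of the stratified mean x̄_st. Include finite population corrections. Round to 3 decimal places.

V̂(x̄_st) = Σ W_h² (1 − n_h/N_h) s_h²/n_h, with W_h = N_h/N and N = 2840:
  stratum A: (1120/2840)²·(1 − 272/1120)·2.83²/272 = 0.00346722
  stratum B: (880/2840)²·(1 − 42/880)·3.09²/42 = 0.0207854
  stratum C: (840/2840)²·(1 − 120/840)·3.58²/120 = 0.00800866
V̂(x̄_st) = 0.0322612
SE(x̄_st) = √0.0322612 = 0.179614

SE(x̄_st) ≈ 0.180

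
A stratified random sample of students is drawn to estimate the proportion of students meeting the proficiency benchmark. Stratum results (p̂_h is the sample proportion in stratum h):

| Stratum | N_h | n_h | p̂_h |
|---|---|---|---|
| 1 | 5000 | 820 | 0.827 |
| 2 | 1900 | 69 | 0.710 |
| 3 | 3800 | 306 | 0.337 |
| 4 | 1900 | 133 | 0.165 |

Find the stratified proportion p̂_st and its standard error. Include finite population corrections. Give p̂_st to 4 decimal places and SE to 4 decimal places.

N = 12600; stratum weights W_h = N_h/N.
p̂_st = Σ W_h p̂_h = (5000·0.827 + 1900·0.710 + 3800·0.337 + 1900·0.165)/12600 = 0.56175
V̂(p̂_st) = Σ W_h² (1 − n_h/N_h) p̂_h(1−p̂_h)/(n_h−1):
  stratum 1: (5000/12600)²·(1 − 820/5000)·0.827·0.173/819 = 2.29971e-05
  stratum 2: (1900/12600)²·(1 − 69/1900)·0.710·0.290/68 = 6.63511e-05
  stratum 3: (3800/12600)²·(1 − 306/3800)·0.337·0.663/305 = 6.12645e-05
  stratum 4: (1900/12600)²·(1 − 133/1900)·0.165·0.835/132 = 2.20722e-05
V̂(p̂_st) = 0.000172685; SE = √V̂ = 0.013141

p̂_st ≈ 0.5618, SE ≈ 0.0131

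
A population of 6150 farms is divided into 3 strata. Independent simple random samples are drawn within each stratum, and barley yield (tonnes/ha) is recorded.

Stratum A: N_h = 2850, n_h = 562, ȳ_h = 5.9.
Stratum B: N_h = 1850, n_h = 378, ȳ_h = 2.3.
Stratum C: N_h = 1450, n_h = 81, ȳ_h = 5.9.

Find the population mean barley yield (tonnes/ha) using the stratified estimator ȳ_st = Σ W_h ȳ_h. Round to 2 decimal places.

N = Σ N_h = 6150. Stratum weights W_h = N_h/N.
ȳ_st = (2850·5.9 + 1850·2.3 + 1450·5.9) / 6150 = 4.8171

ȳ_st ≈ 4.82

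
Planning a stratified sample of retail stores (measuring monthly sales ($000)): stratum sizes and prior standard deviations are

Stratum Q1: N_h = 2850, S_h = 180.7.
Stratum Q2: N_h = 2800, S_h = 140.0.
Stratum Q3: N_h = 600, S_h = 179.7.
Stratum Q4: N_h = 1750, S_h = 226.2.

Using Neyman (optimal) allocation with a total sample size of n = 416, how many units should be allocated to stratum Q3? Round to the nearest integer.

32

Neyman allocation: n_h = n · N_h S_h / Σ N_i S_i, with n = 416.
  stratum Q1: N_h·S_h = 2850·180.7 = 514995.00
  stratum Q2: N_h·S_h = 2800·140.0 = 392000.00
  stratum Q3: N_h·S_h = 600·179.7 = 107820.00
  stratum Q4: N_h·S_h = 1750·226.2 = 395850.00
Σ N_h S_h = 1410665.00
n for stratum Q3 = 416·107820.00/1410665.00 = 31.796 → 32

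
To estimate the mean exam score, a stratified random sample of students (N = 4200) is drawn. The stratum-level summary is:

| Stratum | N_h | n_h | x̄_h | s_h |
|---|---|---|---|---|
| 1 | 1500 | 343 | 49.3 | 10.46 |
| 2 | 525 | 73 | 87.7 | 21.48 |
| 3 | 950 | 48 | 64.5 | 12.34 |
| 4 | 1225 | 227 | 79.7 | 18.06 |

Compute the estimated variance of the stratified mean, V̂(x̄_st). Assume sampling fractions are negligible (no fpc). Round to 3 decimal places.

V̂(x̄_st) ≈ 0.424

V̂(x̄_st) = Σ W_h² s_h²/n_h, with W_h = N_h/N and N = 4200:
  stratum 1: (1500/4200)²·10.46²/343 = 0.0406868
  stratum 2: (525/4200)²·21.48²/73 = 0.0987565
  stratum 3: (950/4200)²·12.34²/48 = 0.162307
  stratum 4: (1225/4200)²·18.06²/227 = 0.122232
V̂(x̄_st) = 0.423982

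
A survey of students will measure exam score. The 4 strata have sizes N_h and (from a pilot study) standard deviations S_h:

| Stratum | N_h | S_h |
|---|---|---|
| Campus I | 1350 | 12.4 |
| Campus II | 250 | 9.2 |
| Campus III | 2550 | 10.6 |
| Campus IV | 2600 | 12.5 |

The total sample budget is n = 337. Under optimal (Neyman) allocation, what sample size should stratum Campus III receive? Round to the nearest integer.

116

Neyman allocation: n_h = n · N_h S_h / Σ N_i S_i, with n = 337.
  stratum Campus I: N_h·S_h = 1350·12.4 = 16740.00
  stratum Campus II: N_h·S_h = 250·9.2 = 2300.00
  stratum Campus III: N_h·S_h = 2550·10.6 = 27030.00
  stratum Campus IV: N_h·S_h = 2600·12.5 = 32500.00
Σ N_h S_h = 78570.00
n for stratum Campus III = 337·27030.00/78570.00 = 115.936 → 116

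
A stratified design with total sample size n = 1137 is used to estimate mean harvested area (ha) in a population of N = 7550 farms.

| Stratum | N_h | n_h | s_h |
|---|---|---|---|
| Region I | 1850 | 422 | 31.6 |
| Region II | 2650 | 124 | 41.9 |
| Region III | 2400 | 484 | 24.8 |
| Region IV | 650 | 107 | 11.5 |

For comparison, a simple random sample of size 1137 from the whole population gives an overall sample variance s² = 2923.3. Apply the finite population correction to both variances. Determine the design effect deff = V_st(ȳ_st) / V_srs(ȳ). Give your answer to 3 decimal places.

deff ≈ 0.862

V̂(ȳ_st) = Σ W_h² (1 − n_h/N_h) s_h²/n_h, with W_h = N_h/N and N = 7550:
  stratum Region I: (1850/7550)²·(1 − 422/1850)·31.6²/422 = 0.109665
  stratum Region II: (2650/7550)²·(1 − 124/2650)·41.9²/124 = 1.66261
  stratum Region III: (2400/7550)²·(1 − 484/2400)·24.8²/484 = 0.102511
  stratum Region IV: (650/7550)²·(1 − 107/650)·11.5²/107 = 0.00765299
V_st = 1.88244
V_srs = (1 − 1137/7550)·2923.3/1137 = 2.18387
deff = V_st / V_srs = 1.88244/2.18387 = 0.8620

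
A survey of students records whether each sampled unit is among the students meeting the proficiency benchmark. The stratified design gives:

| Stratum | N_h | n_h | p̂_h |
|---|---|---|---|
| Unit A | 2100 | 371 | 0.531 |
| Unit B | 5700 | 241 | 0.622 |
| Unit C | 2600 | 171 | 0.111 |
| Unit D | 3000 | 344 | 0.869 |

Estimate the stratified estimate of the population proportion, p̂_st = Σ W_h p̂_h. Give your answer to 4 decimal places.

N = 13400; stratum weights W_h = N_h/N.
p̂_st = Σ W_h p̂_h = (2100·0.531 + 5700·0.622 + 2600·0.111 + 3000·0.869)/13400 = 0.56389

p̂_st ≈ 0.5639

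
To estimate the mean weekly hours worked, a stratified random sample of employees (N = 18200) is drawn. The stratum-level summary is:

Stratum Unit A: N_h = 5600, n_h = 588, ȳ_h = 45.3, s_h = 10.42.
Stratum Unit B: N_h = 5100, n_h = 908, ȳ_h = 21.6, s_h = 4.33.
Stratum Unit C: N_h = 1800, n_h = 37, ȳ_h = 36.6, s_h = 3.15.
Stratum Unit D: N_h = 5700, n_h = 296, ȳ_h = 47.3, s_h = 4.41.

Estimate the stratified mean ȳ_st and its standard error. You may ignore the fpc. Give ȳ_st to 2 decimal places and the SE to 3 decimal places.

ȳ_st ≈ 38.42, SE ≈ 0.168

ȳ_st = Σ W_h ȳ_h = (5600·45.3 + 5100·21.6 + 1800·36.6 + 5700·47.3)/18200 = 38.42473
V̂(ȳ_st) = Σ W_h² s_h²/n_h, with W_h = N_h/N and N = 18200:
  stratum Unit A: (5600/18200)²·10.42²/588 = 0.017482
  stratum Unit B: (5100/18200)²·4.33²/908 = 0.00162139
  stratum Unit C: (1800/18200)²·3.15²/37 = 0.00262314
  stratum Unit D: (5700/18200)²·4.41²/296 = 0.00644455
V̂(ȳ_st) = 0.0281711
SE(ȳ_st) = √0.0281711 = 0.167842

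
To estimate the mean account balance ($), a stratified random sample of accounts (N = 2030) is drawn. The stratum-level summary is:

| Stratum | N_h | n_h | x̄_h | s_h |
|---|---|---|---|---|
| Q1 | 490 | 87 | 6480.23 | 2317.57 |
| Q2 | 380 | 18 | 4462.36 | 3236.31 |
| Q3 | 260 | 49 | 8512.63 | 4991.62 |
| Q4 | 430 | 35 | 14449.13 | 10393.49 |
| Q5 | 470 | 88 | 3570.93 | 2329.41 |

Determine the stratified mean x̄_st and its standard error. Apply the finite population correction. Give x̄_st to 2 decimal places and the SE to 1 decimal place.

x̄_st ≈ 7377.22, SE ≈ 398.8

x̄_st = Σ W_h x̄_h = (490·6480.23 + 380·4462.36 + 260·8512.63 + 430·14449.13 + 470·3570.93)/2030 = 7377.21985
V̂(x̄_st) = Σ W_h² (1 − n_h/N_h) s_h²/n_h, with W_h = N_h/N and N = 2030:
  stratum Q1: (490/2030)²·(1 − 87/490)·2317.57²/87 = 2958.39
  stratum Q2: (380/2030)²·(1 − 18/380)·3236.31²/18 = 19423.5
  stratum Q3: (260/2030)²·(1 − 49/260)·4991.62²/49 = 6769.41
  stratum Q4: (430/2030)²·(1 − 35/430)·10393.49²/35 = 127212
  stratum Q5: (470/2030)²·(1 − 88/470)·2329.41²/88 = 2686.45
V̂(x̄_st) = 159050
SE(x̄_st) = √159050 = 398.81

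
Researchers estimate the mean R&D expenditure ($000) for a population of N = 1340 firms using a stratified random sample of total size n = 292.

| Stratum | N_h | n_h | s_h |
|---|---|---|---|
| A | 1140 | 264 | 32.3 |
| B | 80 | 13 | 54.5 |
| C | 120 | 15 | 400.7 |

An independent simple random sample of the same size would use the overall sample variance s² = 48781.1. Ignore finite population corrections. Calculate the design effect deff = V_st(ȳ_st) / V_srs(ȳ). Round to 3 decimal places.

deff ≈ 0.536

V̂(ȳ_st) = Σ W_h² s_h²/n_h, with W_h = N_h/N and N = 1340:
  stratum A: (1140/1340)²·32.3²/264 = 2.86023
  stratum B: (80/1340)²·54.5²/13 = 0.814367
  stratum C: (120/1340)²·400.7²/15 = 85.8421
V_st = 89.5167
V_srs = s²/n = 48781.1/292 = 167.059
deff = V_st / V_srs = 89.5167/167.059 = 0.5358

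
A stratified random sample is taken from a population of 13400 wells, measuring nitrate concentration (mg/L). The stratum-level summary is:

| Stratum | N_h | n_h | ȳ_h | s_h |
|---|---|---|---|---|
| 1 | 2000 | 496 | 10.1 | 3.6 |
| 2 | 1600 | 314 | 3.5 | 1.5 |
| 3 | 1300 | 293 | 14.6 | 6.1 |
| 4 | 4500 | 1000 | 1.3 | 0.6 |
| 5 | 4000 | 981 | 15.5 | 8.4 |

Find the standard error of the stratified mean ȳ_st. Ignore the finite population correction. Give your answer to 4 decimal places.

V̂(ȳ_st) = Σ W_h² s_h²/n_h, with W_h = N_h/N and N = 13400:
  stratum 1: (2000/13400)²·3.6²/496 = 0.000582068
  stratum 2: (1600/13400)²·1.5²/314 = 0.000102161
  stratum 3: (1300/13400)²·6.1²/293 = 0.00119528
  stratum 4: (4500/13400)²·0.6²/1000 = 4.05992e-05
  stratum 5: (4000/13400)²·8.4²/981 = 0.00640914
V̂(ȳ_st) = 0.00832925
SE(ȳ_st) = √0.00832925 = 0.0912647

SE(ȳ_st) ≈ 0.0913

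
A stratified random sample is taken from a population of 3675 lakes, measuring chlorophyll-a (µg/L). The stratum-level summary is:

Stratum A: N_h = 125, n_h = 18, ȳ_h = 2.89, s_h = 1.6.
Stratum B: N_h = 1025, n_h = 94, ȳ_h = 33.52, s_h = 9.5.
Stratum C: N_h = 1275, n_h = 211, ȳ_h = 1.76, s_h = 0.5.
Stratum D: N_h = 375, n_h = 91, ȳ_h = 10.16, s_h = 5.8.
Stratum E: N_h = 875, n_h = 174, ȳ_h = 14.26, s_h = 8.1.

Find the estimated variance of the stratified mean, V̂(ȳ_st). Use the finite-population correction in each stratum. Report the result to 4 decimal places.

V̂(ȳ_st) = Σ W_h² (1 − n_h/N_h) s_h²/n_h, with W_h = N_h/N and N = 3675:
  stratum A: (125/3675)²·(1 − 18/125)·1.6²/18 = 0.000140847
  stratum B: (1025/3675)²·(1 − 94/1025)·9.5²/94 = 0.0678388
  stratum C: (1275/3675)²·(1 − 211/1275)·0.5²/211 = 0.000119013
  stratum D: (375/3675)²·(1 − 91/375)·5.8²/91 = 0.00291507
  stratum E: (875/3675)²·(1 − 174/875)·8.1²/174 = 0.0171251
V̂(ȳ_st) = 0.0881388

V̂(ȳ_st) ≈ 0.0881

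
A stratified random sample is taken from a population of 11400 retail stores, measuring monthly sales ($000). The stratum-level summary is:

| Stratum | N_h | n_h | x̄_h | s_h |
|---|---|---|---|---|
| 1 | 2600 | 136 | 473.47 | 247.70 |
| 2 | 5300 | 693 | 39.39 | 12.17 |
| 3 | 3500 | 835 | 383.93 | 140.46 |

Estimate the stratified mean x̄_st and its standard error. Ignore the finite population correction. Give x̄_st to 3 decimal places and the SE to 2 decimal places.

x̄_st = Σ W_h x̄_h = (2600·473.47 + 5300·39.39 + 3500·383.93)/11400 = 244.17053
V̂(x̄_st) = Σ W_h² s_h²/n_h, with W_h = N_h/N and N = 11400:
  stratum 1: (2600/11400)²·247.70²/136 = 23.4666
  stratum 2: (5300/11400)²·12.17²/693 = 0.0461945
  stratum 3: (3500/11400)²·140.46²/835 = 2.22713
V̂(x̄_st) = 25.7399
SE(x̄_st) = √25.7399 = 5.07345

x̄_st ≈ 244.171, SE ≈ 5.07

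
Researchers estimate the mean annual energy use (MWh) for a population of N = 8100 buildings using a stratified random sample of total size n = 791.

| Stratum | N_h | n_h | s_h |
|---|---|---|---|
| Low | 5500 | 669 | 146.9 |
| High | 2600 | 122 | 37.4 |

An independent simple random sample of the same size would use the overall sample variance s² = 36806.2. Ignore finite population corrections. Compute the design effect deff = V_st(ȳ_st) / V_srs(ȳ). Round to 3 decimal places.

V̂(ȳ_st) = Σ W_h² s_h²/n_h, with W_h = N_h/N and N = 8100:
  stratum Low: (5500/8100)²·146.9²/669 = 14.8721
  stratum High: (2600/8100)²·37.4²/122 = 1.1813
V_st = 16.0534
V_srs = s²/n = 36806.2/791 = 46.5312
deff = V_st / V_srs = 16.0534/46.5312 = 0.3450

deff ≈ 0.345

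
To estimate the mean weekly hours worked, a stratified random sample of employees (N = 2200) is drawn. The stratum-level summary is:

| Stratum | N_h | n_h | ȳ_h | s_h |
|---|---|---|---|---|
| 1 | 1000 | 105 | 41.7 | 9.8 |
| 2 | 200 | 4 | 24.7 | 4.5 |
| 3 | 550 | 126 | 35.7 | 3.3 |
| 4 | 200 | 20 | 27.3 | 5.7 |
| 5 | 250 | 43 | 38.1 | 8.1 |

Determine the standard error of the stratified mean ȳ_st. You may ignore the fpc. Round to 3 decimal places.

V̂(ȳ_st) = Σ W_h² s_h²/n_h, with W_h = N_h/N and N = 2200:
  stratum 1: (1000/2200)²·9.8²/105 = 0.188981
  stratum 2: (200/2200)²·4.5²/4 = 0.0418388
  stratum 3: (550/2200)²·3.3²/126 = 0.00540179
  stratum 4: (200/2200)²·5.7²/20 = 0.0134256
  stratum 5: (250/2200)²·8.1²/43 = 0.0197032
V̂(ȳ_st) = 0.26935
SE(ȳ_st) = √0.26935 = 0.51899

SE(ȳ_st) ≈ 0.519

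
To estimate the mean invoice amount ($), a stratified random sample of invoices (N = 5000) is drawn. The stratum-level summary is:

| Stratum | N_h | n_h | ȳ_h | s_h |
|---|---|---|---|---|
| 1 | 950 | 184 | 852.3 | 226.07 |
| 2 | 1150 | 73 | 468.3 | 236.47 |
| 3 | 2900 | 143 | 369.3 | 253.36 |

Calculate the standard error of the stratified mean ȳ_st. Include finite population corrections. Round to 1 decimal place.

SE(ȳ_st) ≈ 13.8

V̂(ȳ_st) = Σ W_h² (1 − n_h/N_h) s_h²/n_h, with W_h = N_h/N and N = 5000:
  stratum 1: (950/5000)²·(1 − 184/950)·226.07²/184 = 8.08501
  stratum 2: (1150/5000)²·(1 − 73/1150)·236.47²/73 = 37.9492
  stratum 3: (2900/5000)²·(1 − 143/2900)·253.36²/143 = 143.56
V̂(ȳ_st) = 189.595
SE(ȳ_st) = √189.595 = 13.7693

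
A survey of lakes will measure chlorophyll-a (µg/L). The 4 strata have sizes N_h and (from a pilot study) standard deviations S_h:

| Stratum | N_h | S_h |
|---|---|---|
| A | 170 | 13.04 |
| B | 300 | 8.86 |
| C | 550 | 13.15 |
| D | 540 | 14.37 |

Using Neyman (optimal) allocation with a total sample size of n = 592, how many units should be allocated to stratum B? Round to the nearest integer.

79

Neyman allocation: n_h = n · N_h S_h / Σ N_i S_i, with n = 592.
  stratum A: N_h·S_h = 170·13.04 = 2216.80
  stratum B: N_h·S_h = 300·8.86 = 2658.00
  stratum C: N_h·S_h = 550·13.15 = 7232.50
  stratum D: N_h·S_h = 540·14.37 = 7759.80
Σ N_h S_h = 19867.10
n for stratum B = 592·2658.00/19867.10 = 79.203 → 79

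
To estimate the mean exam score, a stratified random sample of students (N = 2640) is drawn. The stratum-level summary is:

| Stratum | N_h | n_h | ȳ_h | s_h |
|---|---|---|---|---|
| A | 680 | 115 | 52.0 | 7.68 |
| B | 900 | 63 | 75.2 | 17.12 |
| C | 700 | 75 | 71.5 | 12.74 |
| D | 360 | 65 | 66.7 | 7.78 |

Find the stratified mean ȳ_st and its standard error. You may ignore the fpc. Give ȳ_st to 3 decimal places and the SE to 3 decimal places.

ȳ_st ≈ 67.084, SE ≈ 0.863

ȳ_st = Σ W_h ȳ_h = (680·52.0 + 900·75.2 + 700·71.5 + 360·66.7)/2640 = 67.08409
V̂(ȳ_st) = Σ W_h² s_h²/n_h, with W_h = N_h/N and N = 2640:
  stratum A: (680/2640)²·7.68²/115 = 0.0340279
  stratum B: (900/2640)²·17.12²/63 = 0.540685
  stratum C: (700/2640)²·12.74²/75 = 0.152148
  stratum D: (360/2640)²·7.78²/65 = 0.0173158
V̂(ȳ_st) = 0.744176
SE(ȳ_st) = √0.744176 = 0.862657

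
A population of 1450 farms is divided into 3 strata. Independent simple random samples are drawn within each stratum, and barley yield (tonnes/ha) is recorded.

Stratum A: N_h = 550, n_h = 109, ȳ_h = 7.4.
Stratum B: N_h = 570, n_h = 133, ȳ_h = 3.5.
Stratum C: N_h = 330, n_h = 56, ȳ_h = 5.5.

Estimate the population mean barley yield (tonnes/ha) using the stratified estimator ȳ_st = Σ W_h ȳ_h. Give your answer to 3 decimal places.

ȳ_st ≈ 5.434

N = Σ N_h = 1450. Stratum weights W_h = N_h/N.
ȳ_st = (550·7.4 + 570·3.5 + 330·5.5) / 1450 = 5.43448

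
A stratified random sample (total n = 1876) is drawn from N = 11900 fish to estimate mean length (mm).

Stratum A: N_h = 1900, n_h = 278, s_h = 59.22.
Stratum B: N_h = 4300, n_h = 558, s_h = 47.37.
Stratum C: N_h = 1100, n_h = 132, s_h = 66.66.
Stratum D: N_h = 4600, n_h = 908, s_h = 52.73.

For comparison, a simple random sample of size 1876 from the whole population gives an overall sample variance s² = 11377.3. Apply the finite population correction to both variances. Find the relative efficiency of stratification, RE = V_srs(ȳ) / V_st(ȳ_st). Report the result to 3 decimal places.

V̂(ȳ_st) = Σ W_h² (1 − n_h/N_h) s_h²/n_h, with W_h = N_h/N and N = 11900:
  stratum A: (1900/11900)²·(1 − 278/1900)·59.22²/278 = 0.274538
  stratum B: (4300/11900)²·(1 − 558/4300)·47.37²/558 = 0.456931
  stratum C: (1100/11900)²·(1 − 132/1100)·66.66²/132 = 0.253123
  stratum D: (4600/11900)²·(1 − 908/4600)·52.73²/908 = 0.367244
V_st = 1.35184
V_srs = (1 − 1876/11900)·11377.3/1876 = 5.10858
Relative efficiency = V_srs / V_st = 5.10858/1.35184 = 3.7790

RE ≈ 3.779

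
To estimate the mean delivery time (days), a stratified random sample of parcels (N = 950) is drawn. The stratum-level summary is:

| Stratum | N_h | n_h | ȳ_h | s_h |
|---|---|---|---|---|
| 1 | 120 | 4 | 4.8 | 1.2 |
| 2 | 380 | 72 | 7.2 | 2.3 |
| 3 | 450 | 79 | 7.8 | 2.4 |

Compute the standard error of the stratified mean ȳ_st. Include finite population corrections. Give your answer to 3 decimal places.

SE(ȳ_st) ≈ 0.169

V̂(ȳ_st) = Σ W_h² (1 − n_h/N_h) s_h²/n_h, with W_h = N_h/N and N = 950:
  stratum 1: (120/950)²·(1 − 4/120)·1.2²/4 = 0.00555258
  stratum 2: (380/950)²·(1 − 72/380)·2.3²/72 = 0.00952819
  stratum 3: (450/950)²·(1 − 79/450)·2.4²/79 = 0.0134876
V̂(ȳ_st) = 0.0285684
SE(ȳ_st) = √0.0285684 = 0.169022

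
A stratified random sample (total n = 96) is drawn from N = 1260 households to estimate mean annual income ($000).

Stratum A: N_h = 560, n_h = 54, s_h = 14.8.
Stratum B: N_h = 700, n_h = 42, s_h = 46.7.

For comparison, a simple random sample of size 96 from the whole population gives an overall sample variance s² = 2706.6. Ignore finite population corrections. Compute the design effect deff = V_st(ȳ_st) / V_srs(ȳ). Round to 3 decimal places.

V̂(ȳ_st) = Σ W_h² s_h²/n_h, with W_h = N_h/N and N = 1260:
  stratum A: (560/1260)²·14.8²/54 = 0.801244
  stratum B: (700/1260)²·46.7²/42 = 16.0265
V_st = 16.8278
V_srs = s²/n = 2706.6/96 = 28.1937
deff = V_st / V_srs = 16.8278/28.1937 = 0.5969

deff ≈ 0.597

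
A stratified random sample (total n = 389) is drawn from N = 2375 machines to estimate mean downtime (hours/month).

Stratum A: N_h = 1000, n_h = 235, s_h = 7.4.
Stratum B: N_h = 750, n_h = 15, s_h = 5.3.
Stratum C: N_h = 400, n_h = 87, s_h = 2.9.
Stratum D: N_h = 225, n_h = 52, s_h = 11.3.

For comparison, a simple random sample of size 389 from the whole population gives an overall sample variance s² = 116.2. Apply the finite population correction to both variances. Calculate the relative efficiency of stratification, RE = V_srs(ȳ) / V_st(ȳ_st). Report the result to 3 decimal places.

V̂(ȳ_st) = Σ W_h² (1 − n_h/N_h) s_h²/n_h, with W_h = N_h/N and N = 2375:
  stratum A: (1000/2375)²·(1 − 235/1000)·7.4²/235 = 0.0316031
  stratum B: (750/2375)²·(1 − 15/750)·5.3²/15 = 0.183013
  stratum C: (400/2375)²·(1 − 87/400)·2.9²/87 = 0.00214563
  stratum D: (225/2375)²·(1 − 52/225)·11.3²/52 = 0.0169455
V_st = 0.233707
V_srs = (1 − 389/2375)·116.2/389 = 0.249788
Relative efficiency = V_srs / V_st = 0.249788/0.233707 = 1.0688

RE ≈ 1.069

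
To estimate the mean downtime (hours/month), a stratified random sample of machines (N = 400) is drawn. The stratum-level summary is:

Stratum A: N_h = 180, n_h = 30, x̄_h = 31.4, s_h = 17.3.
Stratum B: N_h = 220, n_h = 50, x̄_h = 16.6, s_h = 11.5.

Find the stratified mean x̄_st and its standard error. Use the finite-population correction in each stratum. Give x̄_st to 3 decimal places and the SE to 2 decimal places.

x̄_st ≈ 23.260, SE ≈ 1.52

x̄_st = Σ W_h x̄_h = (180·31.4 + 220·16.6)/400 = 23.26000
V̂(x̄_st) = Σ W_h² (1 − n_h/N_h) s_h²/n_h, with W_h = N_h/N and N = 400:
  stratum A: (180/400)²·(1 − 30/180)·17.3²/30 = 1.68351
  stratum B: (220/400)²·(1 − 50/220)·11.5²/50 = 0.618269
V̂(x̄_st) = 2.30178
SE(x̄_st) = √2.30178 = 1.51716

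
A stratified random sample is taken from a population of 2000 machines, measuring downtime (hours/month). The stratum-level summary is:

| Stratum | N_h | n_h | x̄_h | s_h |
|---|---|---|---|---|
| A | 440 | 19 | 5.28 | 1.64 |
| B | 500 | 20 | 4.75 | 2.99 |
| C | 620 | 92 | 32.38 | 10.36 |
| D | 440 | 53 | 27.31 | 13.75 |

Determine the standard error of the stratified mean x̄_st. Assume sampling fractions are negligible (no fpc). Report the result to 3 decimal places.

V̂(x̄_st) = Σ W_h² s_h²/n_h, with W_h = N_h/N and N = 2000:
  stratum A: (440/2000)²·1.64²/19 = 0.0068514
  stratum B: (500/2000)²·2.99²/20 = 0.0279378
  stratum C: (620/2000)²·10.36²/92 = 0.112113
  stratum D: (440/2000)²·13.75²/53 = 0.172653
V̂(x̄_st) = 0.319555
SE(x̄_st) = √0.319555 = 0.565292

SE(x̄_st) ≈ 0.565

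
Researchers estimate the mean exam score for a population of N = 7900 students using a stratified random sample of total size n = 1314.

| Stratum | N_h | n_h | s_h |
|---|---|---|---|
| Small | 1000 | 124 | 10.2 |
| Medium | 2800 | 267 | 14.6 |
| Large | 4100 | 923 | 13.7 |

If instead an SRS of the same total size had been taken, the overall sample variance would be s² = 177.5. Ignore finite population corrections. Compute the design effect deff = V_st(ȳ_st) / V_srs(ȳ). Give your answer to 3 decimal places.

V̂(ȳ_st) = Σ W_h² s_h²/n_h, with W_h = N_h/N and N = 7900:
  stratum Small: (1000/7900)²·10.2²/124 = 0.0134439
  stratum Medium: (2800/7900)²·14.6²/267 = 0.10029
  stratum Large: (4100/7900)²·13.7²/923 = 0.0547713
V_st = 0.168505
V_srs = s²/n = 177.5/1314 = 0.135084
deff = V_st / V_srs = 0.168505/0.135084 = 1.2474

deff ≈ 1.247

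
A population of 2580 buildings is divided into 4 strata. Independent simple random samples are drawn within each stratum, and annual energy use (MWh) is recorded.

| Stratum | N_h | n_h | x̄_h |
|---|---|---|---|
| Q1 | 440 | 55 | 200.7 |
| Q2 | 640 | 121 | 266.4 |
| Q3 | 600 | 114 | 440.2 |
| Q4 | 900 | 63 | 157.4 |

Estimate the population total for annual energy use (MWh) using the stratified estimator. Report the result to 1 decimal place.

τ̂_st = Σ N_h x̄_h = 440·200.7 + 640·266.4 + 600·440.2 + 900·157.4 = 664584.0

τ̂_st ≈ 664584.0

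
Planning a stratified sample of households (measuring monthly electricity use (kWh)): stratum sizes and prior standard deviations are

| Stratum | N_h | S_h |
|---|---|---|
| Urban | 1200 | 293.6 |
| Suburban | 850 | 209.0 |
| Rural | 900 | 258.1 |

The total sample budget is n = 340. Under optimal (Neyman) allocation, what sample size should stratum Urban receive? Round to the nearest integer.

157

Neyman allocation: n_h = n · N_h S_h / Σ N_i S_i, with n = 340.
  stratum Urban: N_h·S_h = 1200·293.6 = 352320.00
  stratum Suburban: N_h·S_h = 850·209.0 = 177650.00
  stratum Rural: N_h·S_h = 900·258.1 = 232290.00
Σ N_h S_h = 762260.00
n for stratum Urban = 340·352320.00/762260.00 = 157.150 → 157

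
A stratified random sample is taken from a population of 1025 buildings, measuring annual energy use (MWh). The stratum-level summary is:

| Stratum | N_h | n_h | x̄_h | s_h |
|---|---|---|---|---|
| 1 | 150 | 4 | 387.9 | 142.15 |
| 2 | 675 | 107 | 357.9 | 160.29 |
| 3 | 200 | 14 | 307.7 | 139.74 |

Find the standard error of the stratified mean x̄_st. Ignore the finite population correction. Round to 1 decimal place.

SE(x̄_st) ≈ 16.3

V̂(x̄_st) = Σ W_h² s_h²/n_h, with W_h = N_h/N and N = 1025:
  stratum 1: (150/1025)²·142.15²/4 = 108.185
  stratum 2: (675/1025)²·160.29²/107 = 104.133
  stratum 3: (200/1025)²·139.74²/14 = 53.1038
V̂(x̄_st) = 265.422
SE(x̄_st) = √265.422 = 16.2918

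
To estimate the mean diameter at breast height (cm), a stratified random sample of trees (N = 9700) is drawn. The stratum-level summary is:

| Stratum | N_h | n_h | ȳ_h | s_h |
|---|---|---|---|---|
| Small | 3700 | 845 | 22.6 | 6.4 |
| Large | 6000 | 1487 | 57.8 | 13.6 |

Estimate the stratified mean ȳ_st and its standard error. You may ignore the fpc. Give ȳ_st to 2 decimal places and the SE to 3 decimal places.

ȳ_st = Σ W_h ȳ_h = (3700·22.6 + 6000·57.8)/9700 = 44.37320
V̂(ȳ_st) = Σ W_h² s_h²/n_h, with W_h = N_h/N and N = 9700:
  stratum Small: (3700/9700)²·6.4²/845 = 0.00705283
  stratum Large: (6000/9700)²·13.6²/1487 = 0.0475911
V̂(ȳ_st) = 0.0546439
SE(ȳ_st) = √0.0546439 = 0.23376

ȳ_st ≈ 44.37, SE ≈ 0.234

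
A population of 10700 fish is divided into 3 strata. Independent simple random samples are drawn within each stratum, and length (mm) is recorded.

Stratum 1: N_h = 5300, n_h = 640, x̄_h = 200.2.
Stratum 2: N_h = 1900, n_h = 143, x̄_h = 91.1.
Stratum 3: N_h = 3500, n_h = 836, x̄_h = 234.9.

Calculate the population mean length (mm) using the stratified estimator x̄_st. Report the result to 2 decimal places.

N = Σ N_h = 10700. Stratum weights W_h = N_h/N.
x̄_st = (5300·200.2 + 1900·91.1 + 3500·234.9) / 10700 = 192.1776

x̄_st ≈ 192.18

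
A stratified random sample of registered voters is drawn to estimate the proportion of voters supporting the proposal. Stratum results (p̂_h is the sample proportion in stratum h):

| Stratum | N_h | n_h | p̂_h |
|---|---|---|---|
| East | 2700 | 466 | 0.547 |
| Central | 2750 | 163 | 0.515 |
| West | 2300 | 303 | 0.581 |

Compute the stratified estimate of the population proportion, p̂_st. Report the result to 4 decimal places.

N = 7750; stratum weights W_h = N_h/N.
p̂_st = Σ W_h p̂_h = (2700·0.547 + 2750·0.515 + 2300·0.581)/7750 = 0.54574

p̂_st ≈ 0.5457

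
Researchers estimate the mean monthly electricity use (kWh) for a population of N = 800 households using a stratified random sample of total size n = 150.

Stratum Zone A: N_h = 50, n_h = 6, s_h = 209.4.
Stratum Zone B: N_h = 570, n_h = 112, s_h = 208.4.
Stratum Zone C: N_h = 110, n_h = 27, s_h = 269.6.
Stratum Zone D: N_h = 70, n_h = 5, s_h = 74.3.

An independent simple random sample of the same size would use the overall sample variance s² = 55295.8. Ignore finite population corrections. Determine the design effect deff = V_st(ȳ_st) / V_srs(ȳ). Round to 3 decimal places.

deff ≈ 0.772

V̂(ȳ_st) = Σ W_h² s_h²/n_h, with W_h = N_h/N and N = 800:
  stratum Zone A: (50/800)²·209.4²/6 = 28.5471
  stratum Zone B: (570/800)²·208.4²/112 = 196.855
  stratum Zone C: (110/800)²·269.6²/27 = 50.8957
  stratum Zone D: (70/800)²·74.3²/5 = 8.45325
V_st = 284.751
V_srs = s²/n = 55295.8/150 = 368.639
deff = V_st / V_srs = 284.751/368.639 = 0.7724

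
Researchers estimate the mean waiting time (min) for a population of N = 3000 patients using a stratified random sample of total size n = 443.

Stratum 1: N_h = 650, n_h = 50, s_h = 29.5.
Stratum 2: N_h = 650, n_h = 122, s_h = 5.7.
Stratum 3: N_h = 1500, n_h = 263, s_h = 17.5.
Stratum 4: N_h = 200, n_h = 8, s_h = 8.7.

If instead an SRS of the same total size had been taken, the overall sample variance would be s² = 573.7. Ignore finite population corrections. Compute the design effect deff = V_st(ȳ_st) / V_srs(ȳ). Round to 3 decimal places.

deff ≈ 0.898

V̂(ȳ_st) = Σ W_h² s_h²/n_h, with W_h = N_h/N and N = 3000:
  stratum 1: (650/3000)²·29.5²/50 = 0.817068
  stratum 2: (650/3000)²·5.7²/122 = 0.0125018
  stratum 3: (1500/3000)²·17.5²/263 = 0.291112
  stratum 4: (200/3000)²·8.7²/8 = 0.04205
V_st = 1.16273
V_srs = s²/n = 573.7/443 = 1.29503
deff = V_st / V_srs = 1.16273/1.29503 = 0.8978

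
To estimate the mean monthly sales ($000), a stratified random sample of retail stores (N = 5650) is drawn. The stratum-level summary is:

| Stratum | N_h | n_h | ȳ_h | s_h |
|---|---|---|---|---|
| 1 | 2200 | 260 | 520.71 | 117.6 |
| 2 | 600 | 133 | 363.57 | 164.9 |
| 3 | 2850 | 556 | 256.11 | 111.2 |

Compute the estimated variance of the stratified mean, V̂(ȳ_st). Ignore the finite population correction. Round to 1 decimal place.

V̂(ȳ_st) ≈ 16.0

V̂(ȳ_st) = Σ W_h² s_h²/n_h, with W_h = N_h/N and N = 5650:
  stratum 1: (2200/5650)²·117.6²/260 = 8.06473
  stratum 2: (600/5650)²·164.9²/133 = 2.30566
  stratum 3: (2850/5650)²·111.2²/556 = 5.65884
V̂(ȳ_st) = 16.0292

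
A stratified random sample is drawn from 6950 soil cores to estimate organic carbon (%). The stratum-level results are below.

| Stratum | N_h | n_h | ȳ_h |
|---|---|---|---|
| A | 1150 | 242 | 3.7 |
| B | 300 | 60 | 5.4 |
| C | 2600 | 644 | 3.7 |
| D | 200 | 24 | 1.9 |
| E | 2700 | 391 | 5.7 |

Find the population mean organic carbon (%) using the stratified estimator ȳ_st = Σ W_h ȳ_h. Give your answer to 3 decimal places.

N = Σ N_h = 6950. Stratum weights W_h = N_h/N.
ȳ_st = (1150·3.7 + 300·5.4 + 2600·3.7 + 200·1.9 + 2700·5.7) / 6950 = 4.49856

ȳ_st ≈ 4.499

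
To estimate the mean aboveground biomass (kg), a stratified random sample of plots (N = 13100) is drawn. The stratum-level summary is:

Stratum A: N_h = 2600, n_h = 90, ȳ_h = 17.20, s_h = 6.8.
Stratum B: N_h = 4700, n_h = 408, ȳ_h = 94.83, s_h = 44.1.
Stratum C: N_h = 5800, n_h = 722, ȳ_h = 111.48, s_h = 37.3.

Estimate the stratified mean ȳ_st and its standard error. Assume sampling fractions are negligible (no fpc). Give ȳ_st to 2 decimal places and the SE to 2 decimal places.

ȳ_st = Σ W_h ȳ_h = (2600·17.20 + 4700·94.83 + 5800·111.48)/13100 = 86.79427
V̂(ȳ_st) = Σ W_h² s_h²/n_h, with W_h = N_h/N and N = 13100:
  stratum A: (2600/13100)²·6.8²/90 = 0.0202386
  stratum B: (4700/13100)²·44.1²/408 = 0.613579
  stratum C: (5800/13100)²·37.3²/722 = 0.377741
V̂(ȳ_st) = 1.01156
SE(ȳ_st) = √1.01156 = 1.00576

ȳ_st ≈ 86.79, SE ≈ 1.01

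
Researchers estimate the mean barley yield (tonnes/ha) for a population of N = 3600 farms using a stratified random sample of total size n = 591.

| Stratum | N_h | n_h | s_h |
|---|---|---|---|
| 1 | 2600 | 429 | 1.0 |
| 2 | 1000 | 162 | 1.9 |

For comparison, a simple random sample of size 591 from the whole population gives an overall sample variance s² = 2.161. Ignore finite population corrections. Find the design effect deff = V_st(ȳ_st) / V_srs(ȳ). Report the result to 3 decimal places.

V̂(ȳ_st) = Σ W_h² s_h²/n_h, with W_h = N_h/N and N = 3600:
  stratum 1: (2600/3600)²·1.0²/429 = 0.00121586
  stratum 2: (1000/3600)²·1.9²/162 = 0.00171944
V_st = 0.0029353
V_srs = s²/n = 2.161/591 = 0.00365651
deff = V_st / V_srs = 0.0029353/0.00365651 = 0.8028

deff ≈ 0.803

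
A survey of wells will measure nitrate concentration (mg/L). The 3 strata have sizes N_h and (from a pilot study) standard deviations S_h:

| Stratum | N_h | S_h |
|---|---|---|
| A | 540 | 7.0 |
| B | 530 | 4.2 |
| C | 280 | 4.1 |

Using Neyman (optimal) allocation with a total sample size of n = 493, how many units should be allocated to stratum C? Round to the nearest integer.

79

Neyman allocation: n_h = n · N_h S_h / Σ N_i S_i, with n = 493.
  stratum A: N_h·S_h = 540·7.0 = 3780.00
  stratum B: N_h·S_h = 530·4.2 = 2226.00
  stratum C: N_h·S_h = 280·4.1 = 1148.00
Σ N_h S_h = 7154.00
n for stratum C = 493·1148.00/7154.00 = 79.112 → 79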